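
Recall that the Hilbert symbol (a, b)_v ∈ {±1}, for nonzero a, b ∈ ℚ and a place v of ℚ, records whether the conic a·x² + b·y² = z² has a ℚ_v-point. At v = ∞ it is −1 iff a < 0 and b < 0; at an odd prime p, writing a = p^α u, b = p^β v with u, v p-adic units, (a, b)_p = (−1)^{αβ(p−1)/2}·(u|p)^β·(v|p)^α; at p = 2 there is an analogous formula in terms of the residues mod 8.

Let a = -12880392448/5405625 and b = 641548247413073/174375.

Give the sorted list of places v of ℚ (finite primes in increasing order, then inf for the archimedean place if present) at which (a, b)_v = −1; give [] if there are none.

[2, 11, 19, 31]

(a, b) ≡ (-3553, 527) mod (ℚ^×)²; places V = {2, 3, 5, 7, 11, 13, 17, 19, 31, ∞}.
(a,b)_7: α=2, u≡3; β=2, v≡2 (mod 7); (3|7)=-1, (2|7)=+1; sign (−1)^0·-1^2·+1^2 = +1.
(a,b)_31: α=-2, u≡12; β=-1, v≡12 (mod 31); (12|31)=-1, (12|31)=-1; sign (−1)^0·-1^-1·-1^-2 = -1.
(a,b)_3: α=-2, u≡2; β=-2, v≡2 (mod 3); (2|3)=-1, (2|3)=-1; sign (−1)^0·-1^-2·-1^-2 = +1.
(a,b)_∞: sgn(-3553)=−, sgn(527)=+, so +1.
(a,b)_5: α=-4, u≡3; β=-4, v≡2 (mod 5); (3|5)=-1, (2|5)=-1; sign (−1)^0·-1^-4·-1^-4 = +1.
(a,b)_11: α=1, u≡8; β=2, v≡7 (mod 11); (8|11)=-1, (7|11)=-1; sign (−1)^0·-1^2·-1^1 = -1.
(a,b)_19: α=1, u≡13; β=4, v≡14 (mod 19); (13|19)=-1, (14|19)=-1; sign (−1)^0·-1^4·-1^1 = -1.
(a,b)_2: α=8, β=0; u≡7, v≡7 (mod 8); ε(u)ε(v)=1·1, αω(v)=8·0, βω(u)=0·0; sum ≡ 1  ⇒  -1.
(a,b)_13: α=0, u≡3; β=2, v≡5 (mod 13); (3|13)=+1, (5|13)=-1; sign (−1)^0·+1^2·-1^0 = +1.
(a,b)_17: α=3, u≡7; β=3, v≡5 (mod 17); (7|17)=-1, (5|17)=-1; sign (−1)^0·-1^3·-1^3 = +1.
|Ram(-3553, 527)| = 4, even; anisotropic at {2, 11, 19, 31}.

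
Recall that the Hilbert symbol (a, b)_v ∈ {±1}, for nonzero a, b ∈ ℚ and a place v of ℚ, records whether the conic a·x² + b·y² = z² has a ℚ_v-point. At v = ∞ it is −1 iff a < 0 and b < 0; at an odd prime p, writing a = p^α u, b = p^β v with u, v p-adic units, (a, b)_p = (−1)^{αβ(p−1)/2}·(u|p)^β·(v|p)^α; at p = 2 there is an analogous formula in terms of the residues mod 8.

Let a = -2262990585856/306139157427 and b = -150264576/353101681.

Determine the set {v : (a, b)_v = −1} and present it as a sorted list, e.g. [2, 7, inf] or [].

Mod squares: a ≡ -273, b ≡ -11. Check v ∈ {∞, 2, 3, 7, 11, 13, 17, 19, 23, 43}.
v=43: a=43^-2·(≡7), b=43^-2·(≡7) mod 43; (7|43)=-1, (7|43)=-1; (−1)^{-2·-2·21}·(-1)^-2·(-1)^-2 = +1.
v=11: a=11^2·(≡7), b=11^3·(≡7) mod 11; (7|11)=-1, (7|11)=-1; (−1)^{2·3·5}·(-1)^3·(-1)^2 = -1.
v=2: v_2(a)=22, v_2(b)=8; units ≡ 7, 5 (mod 8); ε·ε+αω+βω = 1·0+22·1+8·0 ≡ 0  ⇒  (a,b)_2 = +1.
v=7: a=7^3·(≡5), b=7^2·(≡3) mod 7; (5|7)=-1, (3|7)=-1; (−1)^{3·2·3}·(-1)^2·(-1)^3 = -1.
v=13: a=13^1·(≡5), b=13^0·(≡11) mod 13; (5|13)=-1, (11|13)=-1; (−1)^{1·0·6}·(-1)^0·(-1)^1 = -1.
v=17: a=17^-2·(≡1), b=17^0·(≡11) mod 17; (1|17)=+1, (11|17)=-1; (−1)^{-2·0·8}·(+1)^0·(-1)^-2 = +1.
v=3: a=3^-1·(≡2), b=3^2·(≡1) mod 3; (2|3)=-1, (1|3)=+1; (−1)^{-1·2·1}·(-1)^2·(+1)^-1 = +1.
v=19: a=19^-2·(≡18), b=19^-2·(≡2) mod 19; (18|19)=-1, (2|19)=-1; (−1)^{-2·-2·9}·(-1)^-2·(-1)^-2 = +1.
v=23: a=23^-2·(≡16), b=23^-2·(≡6) mod 23; (16|23)=+1, (6|23)=+1; (−1)^{-2·-2·11}·(+1)^-2·(+1)^-2 = +1.
v=∞: -273 < 0 and -11 < 0  ⇒  (a,b)_∞ = -1.
Ram(-273, -11) = {7, 11, 13, ∞}; no ℚ_7-point on the conic.

[7, 11, 13, inf]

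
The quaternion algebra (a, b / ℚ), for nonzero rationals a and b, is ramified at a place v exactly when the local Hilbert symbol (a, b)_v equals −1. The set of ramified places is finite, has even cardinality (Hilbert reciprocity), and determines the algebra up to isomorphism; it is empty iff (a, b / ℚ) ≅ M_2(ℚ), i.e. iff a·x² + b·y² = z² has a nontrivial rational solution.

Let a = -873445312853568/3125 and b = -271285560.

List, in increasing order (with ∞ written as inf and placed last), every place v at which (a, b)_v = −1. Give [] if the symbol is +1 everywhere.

[2, 3, 13, inf]

Mod squares: a ≡ -1365, b ≡ -910. Check v ∈ {∞, 2, 3, 5, 7, 13}.
v=7: a=7^5·(≡1), b=7^3·(≡3) mod 7; (1|7)=+1, (3|7)=-1; (−1)^{5·3·3}·(+1)^3·(-1)^5 = +1.
v=2: v_2(a)=6, v_2(b)=3; units ≡ 3, 1 (mod 8); ε·ε+αω+βω = 1·0+6·0+3·1 ≡ 1  ⇒  (a,b)_2 = -1.
v=∞: -1365 < 0 and -910 < 0  ⇒  (a,b)_∞ = -1.
v=13: a=13^5·(≡4), b=13^3·(≡7) mod 13; (4|13)=+1, (7|13)=-1; (−1)^{5·3·6}·(+1)^3·(-1)^5 = -1.
v=5: a=5^-5·(≡2), b=5^1·(≡3) mod 5; (2|5)=-1, (3|5)=-1; (−1)^{-5·1·2}·(-1)^1·(-1)^-5 = +1.
v=3: a=3^7·(≡1), b=3^2·(≡2) mod 3; (1|3)=+1, (2|3)=-1; (−1)^{7·2·1}·(+1)^2·(-1)^7 = -1.
Ram(-1365, -910) = {2, 3, 13, ∞}; no ℚ_2-point on the conic.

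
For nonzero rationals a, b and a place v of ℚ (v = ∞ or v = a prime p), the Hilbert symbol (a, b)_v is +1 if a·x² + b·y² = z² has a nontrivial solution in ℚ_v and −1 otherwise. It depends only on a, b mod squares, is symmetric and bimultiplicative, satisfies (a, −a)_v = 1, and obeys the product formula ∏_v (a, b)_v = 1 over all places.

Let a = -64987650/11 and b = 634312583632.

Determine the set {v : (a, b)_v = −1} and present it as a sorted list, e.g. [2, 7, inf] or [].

[2, 7, 11, 13]

(a, b) ≡ (-6006, 13) mod (ℚ^×)²; places V = {2, 3, 5, 7, 11, 13, 23, ∞}.
(a,b)_5: α=2, u≡4; β=0, v≡2 (mod 5); (4|5)=+1, (2|5)=-1; sign (−1)^0·+1^0·-1^2 = +1.
(a,b)_7: α=1, u≡6; β=8, v≡6 (mod 7); (6|7)=-1, (6|7)=-1; sign (−1)^0·-1^8·-1^1 = -1.
(a,b)_∞: sgn(-6006)=−, sgn(13)=+, so +1.
(a,b)_2: α=1, β=4; u≡5, v≡5 (mod 8); ε(u)ε(v)=0·0, αω(v)=1·1, βω(u)=4·1; sum ≡ 1  ⇒  -1.
(a,b)_3: α=3, u≡2; β=0, v≡1 (mod 3); (2|3)=-1, (1|3)=+1; sign (−1)^0·-1^0·+1^3 = +1.
(a,b)_11: α=-1, u≡9; β=0, v≡2 (mod 11); (9|11)=+1, (2|11)=-1; sign (−1)^0·+1^0·-1^-1 = -1.
(a,b)_23: α=2, u≡14; β=2, v≡12 (mod 23); (14|23)=-1, (12|23)=+1; sign (−1)^0·-1^2·+1^2 = +1.
(a,b)_13: α=1, u≡2; β=1, v≡3 (mod 13); (2|13)=-1, (3|13)=+1; sign (−1)^0·-1^1·+1^1 = -1.
Ram(-6006, 13) = {2, 7, 11, 13}; no ℚ_2-point on the conic.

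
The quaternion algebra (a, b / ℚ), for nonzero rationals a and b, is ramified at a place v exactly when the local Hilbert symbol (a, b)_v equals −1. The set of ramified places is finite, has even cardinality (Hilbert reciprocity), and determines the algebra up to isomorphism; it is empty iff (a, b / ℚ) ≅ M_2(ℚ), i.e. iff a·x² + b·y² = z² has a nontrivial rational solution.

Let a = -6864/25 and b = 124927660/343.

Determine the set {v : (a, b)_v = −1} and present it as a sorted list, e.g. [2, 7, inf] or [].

[7, 11]

Mod squares: a ≡ -429, b ≡ 5005. Check v ∈ {∞, 2, 3, 5, 7, 11, 13, 19}.
v=19: a=19^0·(≡15), b=19^2·(≡13) mod 19; (15|19)=-1, (13|19)=-1; (−1)^{0·2·9}·(-1)^2·(-1)^0 = +1.
v=2: v_2(a)=4, v_2(b)=2; units ≡ 3, 5 (mod 8); ε·ε+αω+βω = 1·0+4·1+2·1 ≡ 0  ⇒  (a,b)_2 = +1.
v=∞: -429 < 0 and 5005 > 0  ⇒  (a,b)_∞ = +1.
v=13: a=13^1·(≡8), b=13^1·(≡5) mod 13; (8|13)=-1, (5|13)=-1; (−1)^{1·1·6}·(-1)^1·(-1)^1 = +1.
v=5: a=5^-2·(≡1), b=5^1·(≡4) mod 5; (1|5)=+1, (4|5)=+1; (−1)^{-2·1·2}·(+1)^1·(+1)^-2 = +1.
v=7: a=7^0·(≡6), b=7^-3·(≡4) mod 7; (6|7)=-1, (4|7)=+1; (−1)^{0·-3·3}·(-1)^-3·(+1)^0 = -1.
v=3: a=3^1·(≡1), b=3^0·(≡1) mod 3; (1|3)=+1, (1|3)=+1; (−1)^{1·0·1}·(+1)^0·(+1)^1 = +1.
v=11: a=11^1·(≡1), b=11^3·(≡4) mod 11; (1|11)=+1, (4|11)=+1; (−1)^{1·3·5}·(+1)^3·(+1)^1 = -1.
|Ram(-429, 5005)| = 2, even; anisotropic at {7, 11}.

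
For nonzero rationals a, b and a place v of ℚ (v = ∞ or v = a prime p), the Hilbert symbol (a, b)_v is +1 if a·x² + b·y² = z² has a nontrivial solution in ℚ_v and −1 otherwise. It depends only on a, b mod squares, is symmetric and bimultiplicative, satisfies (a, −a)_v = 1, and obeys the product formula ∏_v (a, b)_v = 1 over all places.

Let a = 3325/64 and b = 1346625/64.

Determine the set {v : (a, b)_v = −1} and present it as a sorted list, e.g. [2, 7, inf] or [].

Mod squares: a ≡ 133, b ≡ 665. Check v ∈ {∞, 2, 3, 5, 7, 19}.
v=5: a=5^2·(≡2), b=5^3·(≡2) mod 5; (2|5)=-1, (2|5)=-1; (−1)^{2·3·2}·(-1)^3·(-1)^2 = -1.
v=3: a=3^0·(≡1), b=3^4·(≡2) mod 3; (1|3)=+1, (2|3)=-1; (−1)^{0·4·1}·(+1)^4·(-1)^0 = +1.
v=19: a=19^1·(≡6), b=19^1·(≡17) mod 19; (6|19)=+1, (17|19)=+1; (−1)^{1·1·9}·(+1)^1·(+1)^1 = -1.
v=7: a=7^1·(≡6), b=7^1·(≡1) mod 7; (6|7)=-1, (1|7)=+1; (−1)^{1·1·3}·(-1)^1·(+1)^1 = +1.
v=2: v_2(a)=-6, v_2(b)=-6; units ≡ 5, 1 (mod 8); ε·ε+αω+βω = 0·0+-6·0+-6·1 ≡ 0  ⇒  (a,b)_2 = +1.
v=∞: 133 > 0 and 665 > 0  ⇒  (a,b)_∞ = +1.
Ram(133, 665) = {5, 19}; no ℚ_5-point on the conic.

[5, 19]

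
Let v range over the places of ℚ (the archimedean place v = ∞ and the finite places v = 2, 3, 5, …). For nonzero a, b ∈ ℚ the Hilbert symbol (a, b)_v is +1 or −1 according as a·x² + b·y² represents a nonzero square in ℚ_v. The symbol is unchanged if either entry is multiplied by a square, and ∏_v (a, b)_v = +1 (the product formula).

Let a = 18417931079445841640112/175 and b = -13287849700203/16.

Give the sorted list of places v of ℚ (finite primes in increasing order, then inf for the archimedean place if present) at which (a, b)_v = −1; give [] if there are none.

[3, 7, 17, 23]

(a, b) ≡ (119301, -5083) mod (ℚ^×)²; places V = {2, 3, 5, 7, 13, 17, 19, 23, ∞}.
(a,b)_17: α=2, u≡3; β=1, v≡14 (mod 17); (3|17)=-1, (14|17)=-1; sign (−1)^0·-1^1·-1^2 = -1.
(a,b)_2: α=4, β=-4; u≡5, v≡5 (mod 8); ε(u)ε(v)=0·0, αω(v)=4·1, βω(u)=-4·1; sum ≡ 0  ⇒  +1.
(a,b)_7: α=-1, u≡6; β=0, v≡3 (mod 7); (6|7)=-1, (3|7)=-1; sign (−1)^0·-1^0·-1^-1 = -1.
(a,b)_23: α=5, u≡12; β=3, v≡13 (mod 23); (12|23)=+1, (13|23)=+1; sign (−1)^1·+1^3·+1^5 = -1.
(a,b)_∞: sgn(119301)=+, sgn(-5083)=−, so +1.
(a,b)_19: α=3, u≡6; β=2, v≡5 (mod 19); (6|19)=+1, (5|19)=+1; sign (−1)^0·+1^2·+1^3 = +1.
(a,b)_13: α=5, u≡3; β=3, v≡1 (mod 13); (3|13)=+1, (1|13)=+1; sign (−1)^0·+1^3·+1^5 = +1.
(a,b)_5: α=-2, u≡1; β=0, v≡2 (mod 5); (1|5)=+1, (2|5)=-1; sign (−1)^0·+1^0·-1^-2 = +1.
(a,b)_3: α=5, u≡2; β=4, v≡2 (mod 3); (2|3)=-1, (2|3)=-1; sign (−1)^0·-1^4·-1^5 = -1.
|Ram(119301, -5083)| = 4, even; anisotropic at {3, 7, 17, 23}.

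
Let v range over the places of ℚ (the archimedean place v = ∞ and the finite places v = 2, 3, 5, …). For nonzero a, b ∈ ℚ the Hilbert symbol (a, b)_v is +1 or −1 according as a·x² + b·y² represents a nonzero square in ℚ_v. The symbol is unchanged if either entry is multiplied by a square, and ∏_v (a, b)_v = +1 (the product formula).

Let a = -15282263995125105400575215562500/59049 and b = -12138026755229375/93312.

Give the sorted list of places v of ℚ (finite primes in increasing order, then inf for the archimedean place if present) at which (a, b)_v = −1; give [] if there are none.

[7, 11, 13, 19, 41, inf]

Mod squares: a ≡ -134849, b ≡ -79534. Check v ∈ {∞, 2, 3, 5, 7, 11, 13, 19, 23, 41}.
v=∞: -134849 < 0 and -79534 < 0  ⇒  (a,b)_∞ = -1.
v=11: a=11^1·(≡6), b=11^2·(≡2) mod 11; (6|11)=-1, (2|11)=-1; (−1)^{1·2·5}·(-1)^2·(-1)^1 = -1.
v=5: a=5^6·(≡1), b=5^4·(≡4) mod 5; (1|5)=+1, (4|5)=+1; (−1)^{6·4·2}·(+1)^4·(+1)^6 = +1.
v=2: v_2(a)=2, v_2(b)=-7; units ≡ 7, 1 (mod 8); ε·ε+αω+βω = 1·0+2·0+-7·0 ≡ 0  ⇒  (a,b)_2 = +1.
v=3: a=3^-10·(≡1), b=3^-6·(≡2) mod 3; (1|3)=+1, (2|3)=-1; (−1)^{-10·-6·1}·(+1)^-6·(-1)^-10 = +1.
v=7: a=7^6·(≡5), b=7^5·(≡6) mod 7; (5|7)=-1, (6|7)=-1; (−1)^{6·5·3}·(-1)^5·(-1)^6 = -1.
v=41: a=41^5·(≡4), b=41^2·(≡17) mod 41; (4|41)=+1, (17|41)=-1; (−1)^{5·2·20}·(+1)^2·(-1)^5 = -1.
v=23: a=23^3·(≡18), b=23^1·(≡20) mod 23; (18|23)=+1, (20|23)=-1; (−1)^{3·1·11}·(+1)^1·(-1)^3 = +1.
v=13: a=13^5·(≡9), b=13^1·(≡2) mod 13; (9|13)=+1, (2|13)=-1; (−1)^{5·1·6}·(+1)^1·(-1)^5 = -1.
v=19: a=19^2·(≡3), b=19^1·(≡8) mod 19; (3|19)=-1, (8|19)=-1; (−1)^{2·1·9}·(-1)^1·(-1)^2 = -1.
Ram(-134849, -79534) = {7, 11, 13, 19, 41, ∞}; no ℚ_7-point on the conic.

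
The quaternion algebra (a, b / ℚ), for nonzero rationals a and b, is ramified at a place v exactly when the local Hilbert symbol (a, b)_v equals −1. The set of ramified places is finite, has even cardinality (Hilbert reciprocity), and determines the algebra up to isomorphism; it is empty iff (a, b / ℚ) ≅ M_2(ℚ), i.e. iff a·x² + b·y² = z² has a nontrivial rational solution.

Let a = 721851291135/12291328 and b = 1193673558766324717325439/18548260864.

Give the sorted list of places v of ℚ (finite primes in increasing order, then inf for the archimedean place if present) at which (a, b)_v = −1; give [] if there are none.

Mod squares: a ≡ 9620555, b ≡ 391. Check v ∈ {∞, 2, 3, 5, 7, 13, 17, 19, 23, 31, 37}.
v=23: a=23^1·(≡20), b=23^3·(≡15) mod 23; (20|23)=-1, (15|23)=-1; (−1)^{1·3·11}·(-1)^3·(-1)^1 = -1.
v=3: a=3^10·(≡2), b=3^12·(≡1) mod 3; (2|3)=-1, (1|3)=+1; (−1)^{10·12·1}·(-1)^12·(+1)^10 = +1.
v=17: a=17^1·(≡9), b=17^3·(≡10) mod 17; (9|17)=+1, (10|17)=-1; (−1)^{1·3·8}·(+1)^3·(-1)^1 = -1.
v=7: a=7^-1·(≡3), b=7^-2·(≡3) mod 7; (3|7)=-1, (3|7)=-1; (−1)^{-1·-2·3}·(-1)^-2·(-1)^-1 = -1.
v=5: a=5^1·(≡4), b=5^0·(≡1) mod 5; (4|5)=+1, (1|5)=+1; (−1)^{1·0·2}·(+1)^0·(+1)^1 = +1.
v=37: a=37^1·(≡4), b=37^2·(≡28) mod 37; (4|37)=+1, (28|37)=+1; (−1)^{1·2·18}·(+1)^2·(+1)^1 = +1.
v=13: a=13^2·(≡10), b=13^4·(≡3) mod 13; (10|13)=+1, (3|13)=+1; (−1)^{2·4·6}·(+1)^4·(+1)^2 = +1.
v=19: a=19^-3·(≡2), b=19^-2·(≡11) mod 19; (2|19)=-1, (11|19)=+1; (−1)^{-3·-2·9}·(-1)^-2·(+1)^-3 = +1.
v=2: v_2(a)=-8, v_2(b)=-20; units ≡ 3, 7 (mod 8); ε·ε+αω+βω = 1·1+-8·0+-20·1 ≡ 1  ⇒  (a,b)_2 = -1.
v=31: a=31^0·(≡21), b=31^2·(≡2) mod 31; (21|31)=-1, (2|31)=+1; (−1)^{0·2·15}·(-1)^2·(+1)^0 = +1.
v=∞: 9620555 > 0 and 391 > 0  ⇒  (a,b)_∞ = +1.
|Ram(9620555, 391)| = 4, even; anisotropic at {2, 7, 17, 23}.

[2, 7, 17, 23]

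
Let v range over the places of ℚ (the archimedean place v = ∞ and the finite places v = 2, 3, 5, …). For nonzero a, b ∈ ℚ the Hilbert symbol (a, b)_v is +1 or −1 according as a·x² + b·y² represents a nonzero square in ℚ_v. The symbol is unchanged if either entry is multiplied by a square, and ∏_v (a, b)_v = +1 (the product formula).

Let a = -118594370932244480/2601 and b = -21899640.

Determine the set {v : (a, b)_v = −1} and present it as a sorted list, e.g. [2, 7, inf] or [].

[5, 31, 37, inf]

Mod squares: a ≡ -45695, b ≡ -6510. Check v ∈ {∞, 2, 3, 5, 7, 13, 17, 19, 29, 31, 37}.
v=31: a=31^2·(≡17), b=31^1·(≡19) mod 31; (17|31)=-1, (19|31)=+1; (−1)^{2·1·15}·(-1)^1·(+1)^2 = -1.
v=2: v_2(a)=16, v_2(b)=3; units ≡ 1, 1 (mod 8); ε·ε+αω+βω = 0·0+16·0+3·0 ≡ 0  ⇒  (a,b)_2 = +1.
v=3: a=3^-2·(≡1), b=3^1·(≡2) mod 3; (1|3)=+1, (2|3)=-1; (−1)^{-2·1·1}·(+1)^1·(-1)^-2 = +1.
v=19: a=19^1·(≡3), b=19^0·(≡7) mod 19; (3|19)=-1, (7|19)=+1; (−1)^{1·0·9}·(-1)^0·(+1)^1 = +1.
v=7: a=7^2·(≡1), b=7^1·(≡4) mod 7; (1|7)=+1, (4|7)=+1; (−1)^{2·1·3}·(+1)^1·(+1)^2 = +1.
v=13: a=13^1·(≡11), b=13^0·(≡4) mod 13; (11|13)=-1, (4|13)=+1; (−1)^{1·0·6}·(-1)^0·(+1)^1 = +1.
v=5: a=5^1·(≡4), b=5^1·(≡2) mod 5; (4|5)=+1, (2|5)=-1; (−1)^{1·1·2}·(+1)^1·(-1)^1 = -1.
v=17: a=17^-2·(≡1), b=17^0·(≡15) mod 17; (1|17)=+1, (15|17)=+1; (−1)^{-2·0·8}·(+1)^0·(+1)^-2 = +1.
v=29: a=29^2·(≡1), b=29^2·(≡2) mod 29; (1|29)=+1, (2|29)=-1; (−1)^{2·2·14}·(+1)^2·(-1)^2 = +1.
v=37: a=37^1·(≡18), b=37^0·(≡31) mod 37; (18|37)=-1, (31|37)=-1; (−1)^{1·0·18}·(-1)^0·(-1)^1 = -1.
v=∞: -45695 < 0 and -6510 < 0  ⇒  (a,b)_∞ = -1.
(-45695, -6510 / ℚ) ramifies at {5, 31, 37, ∞}: a division algebra.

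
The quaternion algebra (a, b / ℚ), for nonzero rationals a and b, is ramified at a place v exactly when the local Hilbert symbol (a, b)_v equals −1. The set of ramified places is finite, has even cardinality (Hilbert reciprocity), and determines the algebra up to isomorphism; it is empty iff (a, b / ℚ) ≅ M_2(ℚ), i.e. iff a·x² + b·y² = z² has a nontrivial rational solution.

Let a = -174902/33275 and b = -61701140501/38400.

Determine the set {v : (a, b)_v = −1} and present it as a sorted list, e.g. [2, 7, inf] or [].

[3, inf]

Mod squares: a ≡ -2002, b ≡ -1326. Check v ∈ {∞, 2, 3, 5, 7, 11, 13, 17, 31}.
v=3: a=3^0·(≡2), b=3^-1·(≡2) mod 3; (2|3)=-1, (2|3)=-1; (−1)^{0·-1·1}·(-1)^-1·(-1)^0 = -1.
v=7: a=7^1·(≡1), b=7^4·(≡1) mod 7; (1|7)=+1, (1|7)=+1; (−1)^{1·4·3}·(+1)^4·(+1)^1 = +1.
v=11: a=11^-3·(≡3), b=11^2·(≡1) mod 11; (3|11)=+1, (1|11)=+1; (−1)^{-3·2·5}·(+1)^2·(+1)^-3 = +1.
v=2: v_2(a)=1, v_2(b)=-9; units ≡ 7, 1 (mod 8); ε·ε+αω+βω = 1·0+1·0+-9·0 ≡ 0  ⇒  (a,b)_2 = +1.
v=13: a=13^1·(≡5), b=13^1·(≡6) mod 13; (5|13)=-1, (6|13)=-1; (−1)^{1·1·6}·(-1)^1·(-1)^1 = +1.
v=17: a=17^0·(≡16), b=17^1·(≡6) mod 17; (16|17)=+1, (6|17)=-1; (−1)^{0·1·8}·(+1)^1·(-1)^0 = +1.
v=31: a=31^2·(≡21), b=31^2·(≡2) mod 31; (21|31)=-1, (2|31)=+1; (−1)^{2·2·15}·(-1)^2·(+1)^2 = +1.
v=5: a=5^-2·(≡3), b=5^-2·(≡4) mod 5; (3|5)=-1, (4|5)=+1; (−1)^{-2·-2·2}·(-1)^-2·(+1)^-2 = +1.
v=∞: -2002 < 0 and -1326 < 0  ⇒  (a,b)_∞ = -1.
Ram(-2002, -1326) = {3, ∞}; no ℚ_3-point on the conic.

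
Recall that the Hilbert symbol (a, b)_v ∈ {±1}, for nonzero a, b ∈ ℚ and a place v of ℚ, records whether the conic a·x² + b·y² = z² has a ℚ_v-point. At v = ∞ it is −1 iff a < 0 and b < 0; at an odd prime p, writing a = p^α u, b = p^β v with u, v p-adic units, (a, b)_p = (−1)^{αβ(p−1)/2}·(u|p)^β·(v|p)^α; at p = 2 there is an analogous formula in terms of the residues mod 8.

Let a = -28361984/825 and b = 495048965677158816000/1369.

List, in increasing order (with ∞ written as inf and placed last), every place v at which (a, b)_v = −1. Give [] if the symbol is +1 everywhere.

(a, b) ≡ (-74613, 97185) mod (ℚ^×)²; places V = {2, 3, 5, 7, 11, 17, 19, 31, 37, ∞}.
(a,b)_17: α=1, u≡5; β=4, v≡9 (mod 17); (5|17)=-1, (9|17)=+1; sign (−1)^0·-1^4·+1^1 = +1.
(a,b)_3: α=-1, u≡2; β=5, v≡1 (mod 3); (2|3)=-1, (1|3)=+1; sign (−1)^1·-1^5·+1^-1 = +1.
(a,b)_37: α=0, u≡3; β=-2, v≡14 (mod 37); (3|37)=+1, (14|37)=-1; sign (−1)^0·+1^-2·-1^0 = +1.
(a,b)_2: α=8, β=8; u≡3, v≡1 (mod 8); ε(u)ε(v)=1·0, αω(v)=8·0, βω(u)=8·1; sum ≡ 0  ⇒  +1.
(a,b)_19: α=1, u≡7; β=1, v≡9 (mod 19); (7|19)=+1, (9|19)=+1; sign (−1)^1·+1^1·+1^1 = -1.
(a,b)_31: α=0, u≡7; β=1, v≡25 (mod 31); (7|31)=+1, (25|31)=+1; sign (−1)^0·+1^1·+1^0 = +1.
(a,b)_∞: sgn(-74613)=−, sgn(97185)=+, so +1.
(a,b)_5: α=-2, u≡2; β=3, v≡2 (mod 5); (2|5)=-1, (2|5)=-1; sign (−1)^0·-1^3·-1^-2 = -1.
(a,b)_11: α=-1, u≡1; β=1, v≡8 (mod 11); (1|11)=+1, (8|11)=-1; sign (−1)^1·+1^1·-1^-1 = +1.
(a,b)_7: α=3, u≡4; β=6, v≡4 (mod 7); (4|7)=+1, (4|7)=+1; sign (−1)^0·+1^6·+1^3 = +1.
Ram(-74613, 97185) = {5, 19}; no ℚ_5-point on the conic.

[5, 19]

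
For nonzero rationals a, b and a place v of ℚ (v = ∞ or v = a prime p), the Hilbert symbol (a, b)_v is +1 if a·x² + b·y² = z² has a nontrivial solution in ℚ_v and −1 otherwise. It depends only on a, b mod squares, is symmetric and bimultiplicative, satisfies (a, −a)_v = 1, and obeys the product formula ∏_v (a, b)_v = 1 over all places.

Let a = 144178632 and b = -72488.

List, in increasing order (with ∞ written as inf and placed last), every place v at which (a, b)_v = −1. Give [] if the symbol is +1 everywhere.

[2, 17]

Mod squares: a ≡ 82, b ≡ -18122. Check v ∈ {∞, 2, 3, 13, 17, 41}.
v=13: a=13^2·(≡3), b=13^1·(≡1) mod 13; (3|13)=+1, (1|13)=+1; (−1)^{2·1·6}·(+1)^1·(+1)^2 = +1.
v=41: a=41^1·(≡23), b=41^1·(≡36) mod 41; (23|41)=+1, (36|41)=+1; (−1)^{1·1·20}·(+1)^1·(+1)^1 = +1.
v=3: a=3^2·(≡1), b=3^0·(≡1) mod 3; (1|3)=+1, (1|3)=+1; (−1)^{2·0·1}·(+1)^0·(+1)^2 = +1.
v=2: v_2(a)=3, v_2(b)=3; units ≡ 1, 3 (mod 8); ε·ε+αω+βω = 0·1+3·1+3·0 ≡ 1  ⇒  (a,b)_2 = -1.
v=17: a=17^2·(≡6), b=17^1·(≡3) mod 17; (6|17)=-1, (3|17)=-1; (−1)^{2·1·8}·(-1)^1·(-1)^2 = -1.
v=∞: 82 > 0 and -18122 < 0  ⇒  (a,b)_∞ = +1.
Ram(82, -18122) = {2, 17}; no ℚ_2-point on the conic.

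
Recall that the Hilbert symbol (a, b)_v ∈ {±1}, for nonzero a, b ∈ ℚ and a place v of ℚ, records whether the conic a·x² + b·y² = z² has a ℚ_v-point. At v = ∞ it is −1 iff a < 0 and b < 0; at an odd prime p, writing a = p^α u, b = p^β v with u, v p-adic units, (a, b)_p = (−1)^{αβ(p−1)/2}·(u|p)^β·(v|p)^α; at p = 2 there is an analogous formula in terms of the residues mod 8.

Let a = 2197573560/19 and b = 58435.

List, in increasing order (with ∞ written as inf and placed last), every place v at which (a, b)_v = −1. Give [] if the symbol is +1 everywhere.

[2, 7, 19, 31]

(a, b) ≡ (17290, 58435) mod (ℚ^×)²; places V = {2, 3, 5, 7, 13, 19, 29, 31, 37, ∞}.
(a,b)_13: α=1, u≡4; β=1, v≡10 (mod 13); (4|13)=+1, (10|13)=+1; sign (−1)^0·+1^1·+1^1 = +1.
(a,b)_7: α=3, u≡6; β=0, v≡6 (mod 7); (6|7)=-1, (6|7)=-1; sign (−1)^0·-1^0·-1^3 = -1.
(a,b)_3: α=2, u≡1; β=0, v≡1 (mod 3); (1|3)=+1, (1|3)=+1; sign (−1)^0·+1^0·+1^2 = +1.
(a,b)_∞: sgn(17290)=+, sgn(58435)=+, so +1.
(a,b)_29: α=0, u≡4; β=1, v≡14 (mod 29); (4|29)=+1, (14|29)=-1; sign (−1)^0·+1^1·-1^0 = +1.
(a,b)_19: α=-1, u≡6; β=0, v≡10 (mod 19); (6|19)=+1, (10|19)=-1; sign (−1)^0·+1^0·-1^-1 = -1.
(a,b)_37: α=2, u≡27; β=0, v≡12 (mod 37); (27|37)=+1, (12|37)=+1; sign (−1)^0·+1^0·+1^2 = +1.
(a,b)_31: α=0, u≡6; β=1, v≡25 (mod 31); (6|31)=-1, (25|31)=+1; sign (−1)^0·-1^1·+1^0 = -1.
(a,b)_5: α=1, u≡3; β=1, v≡2 (mod 5); (3|5)=-1, (2|5)=-1; sign (−1)^0·-1^1·-1^1 = +1.
(a,b)_2: α=3, β=0; u≡5, v≡3 (mod 8); ε(u)ε(v)=0·1, αω(v)=3·1, βω(u)=0·1; sum ≡ 1  ⇒  -1.
Ram(17290, 58435) = {2, 7, 19, 31}; no ℚ_2-point on the conic.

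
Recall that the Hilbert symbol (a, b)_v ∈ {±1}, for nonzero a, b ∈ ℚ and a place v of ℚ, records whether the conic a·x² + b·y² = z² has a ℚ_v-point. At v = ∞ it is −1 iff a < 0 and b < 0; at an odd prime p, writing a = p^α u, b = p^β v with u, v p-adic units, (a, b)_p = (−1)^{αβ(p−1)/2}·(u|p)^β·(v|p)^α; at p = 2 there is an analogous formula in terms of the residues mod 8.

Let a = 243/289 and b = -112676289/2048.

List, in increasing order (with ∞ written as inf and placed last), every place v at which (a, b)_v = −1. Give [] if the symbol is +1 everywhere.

(a, b) ≡ (3, -1938) mod (ℚ^×)²; places V = {2, 3, 11, 17, 19, 31, ∞}.
(a,b)_3: α=5, u≡1; β=1, v≡2 (mod 3); (1|3)=+1, (2|3)=-1; sign (−1)^1·+1^1·-1^5 = +1.
(a,b)_19: α=0, u≡18; β=1, v≡8 (mod 19); (18|19)=-1, (8|19)=-1; sign (−1)^0·-1^1·-1^0 = -1.
(a,b)_31: α=0, u≡15; β=2, v≡12 (mod 31); (15|31)=-1, (12|31)=-1; sign (−1)^0·-1^2·-1^0 = +1.
(a,b)_2: α=0, β=-11; u≡3, v≡7 (mod 8); ε(u)ε(v)=1·1, αω(v)=0·0, βω(u)=-11·1; sum ≡ 0  ⇒  +1.
(a,b)_17: α=-2, u≡5; β=1, v≡12 (mod 17); (5|17)=-1, (12|17)=-1; sign (−1)^0·-1^1·-1^-2 = -1.
(a,b)_11: α=0, u≡4; β=2, v≡9 (mod 11); (4|11)=+1, (9|11)=+1; sign (−1)^0·+1^2·+1^0 = +1.
(a,b)_∞: sgn(3)=+, sgn(-1938)=−, so +1.
Ram(3, -1938) = {17, 19}; no ℚ_17-point on the conic.

[17, 19]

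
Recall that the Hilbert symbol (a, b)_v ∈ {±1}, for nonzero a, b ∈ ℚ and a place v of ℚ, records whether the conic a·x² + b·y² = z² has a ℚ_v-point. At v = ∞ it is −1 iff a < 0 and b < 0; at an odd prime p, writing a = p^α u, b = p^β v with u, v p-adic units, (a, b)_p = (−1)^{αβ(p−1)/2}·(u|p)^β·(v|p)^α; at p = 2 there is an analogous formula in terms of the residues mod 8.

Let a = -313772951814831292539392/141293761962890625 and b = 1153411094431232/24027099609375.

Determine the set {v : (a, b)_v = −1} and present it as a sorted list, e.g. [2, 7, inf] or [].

Mod squares: a ≡ -2, b ≡ 2730. Check v ∈ {∞, 2, 3, 5, 7, 11, 13, 19}.
v=2: v_2(a)=9, v_2(b)=9; units ≡ 7, 5 (mod 8); ε·ε+αω+βω = 1·0+9·1+9·0 ≡ 1  ⇒  (a,b)_2 = -1.
v=∞: -2 < 0 and 2730 > 0  ⇒  (a,b)_∞ = +1.
v=11: a=11^-2·(≡1), b=11^0·(≡2) mod 11; (1|11)=+1, (2|11)=-1; (−1)^{-2·0·5}·(+1)^0·(-1)^-2 = +1.
v=5: a=5^-12·(≡2), b=5^-13·(≡4) mod 5; (2|5)=-1, (4|5)=+1; (−1)^{-12·-13·2}·(-1)^-13·(+1)^-12 = -1.
v=13: a=13^8·(≡6), b=13^5·(≡6) mod 13; (6|13)=-1, (6|13)=-1; (−1)^{8·5·6}·(-1)^5·(-1)^8 = -1.
v=3: a=3^-14·(≡1), b=3^-9·(≡1) mod 3; (1|3)=+1, (1|3)=+1; (−1)^{-14·-9·1}·(+1)^-9·(+1)^-14 = +1.
v=19: a=19^4·(≡6), b=19^2·(≡18) mod 19; (6|19)=+1, (18|19)=-1; (−1)^{4·2·9}·(+1)^2·(-1)^4 = +1.
v=7: a=7^8·(≡3), b=7^5·(≡5) mod 7; (3|7)=-1, (5|7)=-1; (−1)^{8·5·3}·(-1)^5·(-1)^8 = -1.
Ram(-2, 2730) = {2, 5, 7, 13}; no ℚ_2-point on the conic.

[2, 5, 7, 13]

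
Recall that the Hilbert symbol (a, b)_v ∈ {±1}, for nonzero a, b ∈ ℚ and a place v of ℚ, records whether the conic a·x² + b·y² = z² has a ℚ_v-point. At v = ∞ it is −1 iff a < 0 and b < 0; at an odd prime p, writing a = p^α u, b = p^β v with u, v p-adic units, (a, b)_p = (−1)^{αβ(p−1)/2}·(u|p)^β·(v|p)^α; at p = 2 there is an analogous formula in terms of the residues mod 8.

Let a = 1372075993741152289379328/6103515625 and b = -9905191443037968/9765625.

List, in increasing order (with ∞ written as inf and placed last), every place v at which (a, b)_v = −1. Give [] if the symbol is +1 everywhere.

[7, 11, 17, 31]

(a, b) ≡ (3157, -4991217) mod (ℚ^×)²; places V = {2, 3, 5, 7, 11, 17, 31, 37, 41, 43, ∞}.
(a,b)_3: α=2, u≡1; β=1, v≡1 (mod 3); (1|3)=+1, (1|3)=+1; sign (−1)^0·+1^1·+1^2 = +1.
(a,b)_7: α=3, u≡3; β=3, v≡5 (mod 7); (3|7)=-1, (5|7)=-1; sign (−1)^1·-1^3·-1^3 = -1.
(a,b)_17: α=2, u≡5; β=1, v≡3 (mod 17); (5|17)=-1, (3|17)=-1; sign (−1)^0·-1^1·-1^2 = -1.
(a,b)_37: α=4, u≡3; β=2, v≡9 (mod 37); (3|37)=+1, (9|37)=+1; sign (−1)^0·+1^2·+1^4 = +1.
(a,b)_5: α=-14, u≡3; β=-10, v≡2 (mod 5); (3|5)=-1, (2|5)=-1; sign (−1)^0·-1^-10·-1^-14 = +1.
(a,b)_43: α=2, u≡5; β=2, v≡34 (mod 43); (5|43)=-1, (34|43)=-1; sign (−1)^0·-1^2·-1^2 = +1.
(a,b)_2: α=10, β=4; u≡5, v≡7 (mod 8); ε(u)ε(v)=0·1, αω(v)=10·0, βω(u)=4·1; sum ≡ 0  ⇒  +1.
(a,b)_11: α=1, u≡4; β=1, v≡1 (mod 11); (4|11)=+1, (1|11)=+1; sign (−1)^1·+1^1·+1^1 = -1.
(a,b)_41: α=1, u≡25; β=1, v≡18 (mod 41); (25|41)=+1, (18|41)=+1; sign (−1)^0·+1^1·+1^1 = +1.
(a,b)_31: α=2, u≡6; β=1, v≡20 (mod 31); (6|31)=-1, (20|31)=+1; sign (−1)^0·-1^1·+1^2 = -1.
(a,b)_∞: sgn(3157)=+, sgn(-4991217)=−, so +1.
(3157, -4991217 / ℚ) ramifies at {7, 11, 17, 31}: a division algebra.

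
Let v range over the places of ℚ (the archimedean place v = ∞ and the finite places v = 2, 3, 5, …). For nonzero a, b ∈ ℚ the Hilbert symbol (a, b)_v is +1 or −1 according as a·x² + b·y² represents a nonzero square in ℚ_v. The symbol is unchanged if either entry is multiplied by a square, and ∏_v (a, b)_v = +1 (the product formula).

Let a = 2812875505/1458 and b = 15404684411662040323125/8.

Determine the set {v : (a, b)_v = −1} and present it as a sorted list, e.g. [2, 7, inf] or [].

[2, 37]

Mod squares: a ≡ 87890, b ≡ 2027674. Check v ∈ {∞, 2, 3, 5, 11, 17, 23, 37, 47, 53}.
v=11: a=11^3·(≡4), b=11^5·(≡7) mod 11; (4|11)=+1, (7|11)=-1; (−1)^{3·5·5}·(+1)^5·(-1)^3 = +1.
v=17: a=17^1·(≡16), b=17^4·(≡8) mod 17; (16|17)=+1, (8|17)=+1; (−1)^{1·4·8}·(+1)^4·(+1)^1 = +1.
v=5: a=5^1·(≡2), b=5^4·(≡4) mod 5; (2|5)=-1, (4|5)=+1; (−1)^{1·4·2}·(-1)^4·(+1)^1 = +1.
v=53: a=53^0·(≡25), b=53^1·(≡18) mod 53; (25|53)=+1, (18|53)=-1; (−1)^{0·1·26}·(+1)^1·(-1)^0 = +1.
v=3: a=3^-6·(≡2), b=3^2·(≡1) mod 3; (2|3)=-1, (1|3)=+1; (−1)^{-6·2·1}·(-1)^2·(+1)^-6 = +1.
v=37: a=37^0·(≡18), b=37^1·(≡19) mod 37; (18|37)=-1, (19|37)=-1; (−1)^{0·1·18}·(-1)^1·(-1)^0 = -1.
v=47: a=47^1·(≡25), b=47^3·(≡39) mod 47; (25|47)=+1, (39|47)=-1; (−1)^{1·3·23}·(+1)^3·(-1)^1 = +1.
v=∞: 87890 > 0 and 2027674 > 0  ⇒  (a,b)_∞ = +1.
v=2: v_2(a)=-1, v_2(b)=-3; units ≡ 1, 5 (mod 8); ε·ε+αω+βω = 0·0+-1·1+-3·0 ≡ 1  ⇒  (a,b)_2 = -1.
v=23: a=23^2·(≡10), b=23^0·(≡22) mod 23; (10|23)=-1, (22|23)=-1; (−1)^{2·0·11}·(-1)^0·(-1)^2 = +1.
|Ram(87890, 2027674)| = 2, even; anisotropic at {2, 37}.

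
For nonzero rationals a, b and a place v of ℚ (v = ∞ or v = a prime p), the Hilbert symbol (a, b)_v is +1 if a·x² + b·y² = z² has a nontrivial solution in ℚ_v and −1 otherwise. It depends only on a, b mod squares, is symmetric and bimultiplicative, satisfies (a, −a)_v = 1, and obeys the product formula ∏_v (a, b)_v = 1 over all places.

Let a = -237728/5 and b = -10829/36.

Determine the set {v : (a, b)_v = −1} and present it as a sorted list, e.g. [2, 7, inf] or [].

(a, b) ≡ (-74290, -221) mod (ℚ^×)²; places V = {2, 3, 5, 7, 13, 17, 19, 23, ∞}.
(a,b)_7: α=0, u≡4; β=2, v≡3 (mod 7); (4|7)=+1, (3|7)=-1; sign (−1)^0·+1^2·-1^0 = +1.
(a,b)_13: α=0, u≡11; β=1, v≡9 (mod 13); (11|13)=-1, (9|13)=+1; sign (−1)^0·-1^1·+1^0 = -1.
(a,b)_3: α=0, u≡2; β=-2, v≡1 (mod 3); (2|3)=-1, (1|3)=+1; sign (−1)^0·-1^-2·+1^0 = +1.
(a,b)_2: α=5, β=-2; u≡7, v≡3 (mod 8); ε(u)ε(v)=1·1, αω(v)=5·1, βω(u)=-2·0; sum ≡ 0  ⇒  +1.
(a,b)_5: α=-1, u≡2; β=0, v≡1 (mod 5); (2|5)=-1, (1|5)=+1; sign (−1)^0·-1^0·+1^-1 = +1.
(a,b)_23: α=1, u≡12; β=0, v≡18 (mod 23); (12|23)=+1, (18|23)=+1; sign (−1)^0·+1^0·+1^1 = +1.
(a,b)_19: α=1, u≡17; β=0, v≡9 (mod 19); (17|19)=+1, (9|19)=+1; sign (−1)^0·+1^0·+1^1 = +1.
(a,b)_∞: sgn(-74290)=−, sgn(-221)=−, so -1.
(a,b)_17: α=1, u≡15; β=1, v≡13 (mod 17); (15|17)=+1, (13|17)=+1; sign (−1)^0·+1^1·+1^1 = +1.
|Ram(-74290, -221)| = 2, even; anisotropic at {13, ∞}.

[13, inf]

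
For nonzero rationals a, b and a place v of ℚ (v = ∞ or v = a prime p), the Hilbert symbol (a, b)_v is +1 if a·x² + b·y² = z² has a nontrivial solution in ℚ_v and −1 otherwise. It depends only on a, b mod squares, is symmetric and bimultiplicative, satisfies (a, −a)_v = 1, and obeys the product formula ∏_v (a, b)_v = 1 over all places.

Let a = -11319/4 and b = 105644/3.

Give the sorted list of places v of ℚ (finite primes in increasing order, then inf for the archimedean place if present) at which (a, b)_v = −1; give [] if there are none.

Mod squares: a ≡ -231, b ≡ 33. Check v ∈ {∞, 2, 3, 7, 11}.
v=2: v_2(a)=-2, v_2(b)=2; units ≡ 1, 1 (mod 8); ε·ε+αω+βω = 0·0+-2·0+2·0 ≡ 0  ⇒  (a,b)_2 = +1.
v=7: a=7^3·(≡4), b=7^4·(≡3) mod 7; (4|7)=+1, (3|7)=-1; (−1)^{3·4·3}·(+1)^4·(-1)^3 = -1.
v=∞: -231 < 0 and 33 > 0  ⇒  (a,b)_∞ = +1.
v=11: a=11^1·(≡4), b=11^1·(≡4) mod 11; (4|11)=+1, (4|11)=+1; (−1)^{1·1·5}·(+1)^1·(+1)^1 = -1.
v=3: a=3^1·(≡1), b=3^-1·(≡2) mod 3; (1|3)=+1, (2|3)=-1; (−1)^{1·-1·1}·(+1)^-1·(-1)^1 = +1.
Ram(-231, 33) = {7, 11}; no ℚ_7-point on the conic.

[7, 11]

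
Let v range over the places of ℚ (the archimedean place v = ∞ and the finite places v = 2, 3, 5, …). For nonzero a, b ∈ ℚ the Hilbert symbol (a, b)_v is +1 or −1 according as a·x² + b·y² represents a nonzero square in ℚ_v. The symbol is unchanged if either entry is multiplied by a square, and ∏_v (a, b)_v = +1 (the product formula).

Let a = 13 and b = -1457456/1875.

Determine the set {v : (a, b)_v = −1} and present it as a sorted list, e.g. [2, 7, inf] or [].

Mod squares: a ≡ 13, b ≡ -33. Check v ∈ {∞, 2, 3, 5, 7, 11, 13}.
v=7: a=7^0·(≡6), b=7^2·(≡1) mod 7; (6|7)=-1, (1|7)=+1; (−1)^{0·2·3}·(-1)^2·(+1)^0 = +1.
v=∞: 13 > 0 and -33 < 0  ⇒  (a,b)_∞ = +1.
v=11: a=11^0·(≡2), b=11^1·(≡2) mod 11; (2|11)=-1, (2|11)=-1; (−1)^{0·1·5}·(-1)^1·(-1)^0 = -1.
v=13: a=13^1·(≡1), b=13^2·(≡7) mod 13; (1|13)=+1, (7|13)=-1; (−1)^{1·2·6}·(+1)^2·(-1)^1 = -1.
v=3: a=3^0·(≡1), b=3^-1·(≡1) mod 3; (1|3)=+1, (1|3)=+1; (−1)^{0·-1·1}·(+1)^-1·(+1)^0 = +1.
v=5: a=5^0·(≡3), b=5^-4·(≡3) mod 5; (3|5)=-1, (3|5)=-1; (−1)^{0·-4·2}·(-1)^-4·(-1)^0 = +1.
v=2: v_2(a)=0, v_2(b)=4; units ≡ 5, 7 (mod 8); ε·ε+αω+βω = 0·1+0·0+4·1 ≡ 0  ⇒  (a,b)_2 = +1.
|Ram(13, -33)| = 2, even; anisotropic at {11, 13}.

[11, 13]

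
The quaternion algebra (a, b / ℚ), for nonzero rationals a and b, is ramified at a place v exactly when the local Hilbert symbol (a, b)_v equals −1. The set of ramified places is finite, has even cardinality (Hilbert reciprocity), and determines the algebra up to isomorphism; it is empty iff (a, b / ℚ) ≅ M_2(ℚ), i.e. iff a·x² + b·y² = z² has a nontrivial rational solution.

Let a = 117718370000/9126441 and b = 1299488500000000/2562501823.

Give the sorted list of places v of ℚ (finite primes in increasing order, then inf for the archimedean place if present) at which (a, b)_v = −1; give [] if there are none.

[5, 7]

(a, b) ≡ (77, 595) mod (ℚ^×)²; places V = {2, 3, 5, 7, 11, 17, 19, 23, 53, ∞}.
(a,b)_3: α=-2, u≡2; β=0, v≡1 (mod 3); (2|3)=-1, (1|3)=+1; sign (−1)^0·-1^0·+1^-2 = +1.
(a,b)_∞: sgn(77)=+, sgn(595)=+, so +1.
(a,b)_11: α=1, u≡2; β=0, v≡1 (mod 11); (2|11)=-1, (1|11)=+1; sign (−1)^0·-1^0·+1^1 = +1.
(a,b)_7: α=1, u≡1; β=-1, v≡4 (mod 7); (1|7)=+1, (4|7)=+1; sign (−1)^1·+1^-1·+1^1 = -1.
(a,b)_19: α=-2, u≡9; β=-4, v≡6 (mod 19); (9|19)=+1, (6|19)=+1; sign (−1)^0·+1^-4·+1^-2 = +1.
(a,b)_5: α=4, u≡2; β=9, v≡4 (mod 5); (2|5)=-1, (4|5)=+1; sign (−1)^0·-1^9·+1^4 = -1.
(a,b)_17: α=2, u≡9; β=3, v≡4 (mod 17); (9|17)=+1, (4|17)=+1; sign (−1)^0·+1^3·+1^2 = +1.
(a,b)_23: α=2, u≡12; β=2, v≡15 (mod 23); (12|23)=+1, (15|23)=-1; sign (−1)^0·+1^2·-1^2 = +1.
(a,b)_2: α=4, β=8; u≡5, v≡3 (mod 8); ε(u)ε(v)=0·1, αω(v)=4·1, βω(u)=8·1; sum ≡ 0  ⇒  +1.
(a,b)_53: α=-2, u≡29; β=-2, v≡30 (mod 53); (29|53)=+1, (30|53)=-1; sign (−1)^0·+1^-2·-1^-2 = +1.
Ram(77, 595) = {5, 7}; no ℚ_5-point on the conic.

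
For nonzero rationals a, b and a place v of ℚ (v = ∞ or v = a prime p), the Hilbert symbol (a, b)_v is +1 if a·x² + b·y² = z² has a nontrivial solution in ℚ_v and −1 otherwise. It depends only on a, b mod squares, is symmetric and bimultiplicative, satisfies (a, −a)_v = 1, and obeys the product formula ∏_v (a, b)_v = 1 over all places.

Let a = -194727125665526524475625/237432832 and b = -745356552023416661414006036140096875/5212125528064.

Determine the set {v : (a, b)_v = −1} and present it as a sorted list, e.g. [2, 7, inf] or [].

[5, inf]

Mod squares: a ≡ -1463, b ≡ -310155. Check v ∈ {∞, 2, 3, 5, 7, 11, 13, 19, 23, 29, 31}.
v=13: a=13^-2·(≡8), b=13^-2·(≡3) mod 13; (8|13)=-1, (3|13)=+1; (−1)^{-2·-2·6}·(-1)^-2·(+1)^-2 = +1.
v=2: v_2(a)=-12, v_2(b)=-18; units ≡ 1, 5 (mod 8); ε·ε+αω+βω = 0·0+-12·1+-18·0 ≡ 0  ⇒  (a,b)_2 = +1.
v=29: a=29^2·(≡22), b=29^3·(≡16) mod 29; (22|29)=+1, (16|29)=+1; (−1)^{2·3·14}·(+1)^3·(+1)^2 = +1.
v=31: a=31^2·(≡1), b=31^3·(≡28) mod 31; (1|31)=+1, (28|31)=+1; (−1)^{2·3·15}·(+1)^3·(+1)^2 = +1.
v=5: a=5^4·(≡2), b=5^5·(≡1) mod 5; (2|5)=-1, (1|5)=+1; (−1)^{4·5·2}·(-1)^5·(+1)^4 = -1.
v=∞: -1463 < 0 and -310155 < 0  ⇒  (a,b)_∞ = -1.
v=23: a=23^2·(≡18), b=23^3·(≡13) mod 23; (18|23)=+1, (13|23)=+1; (−1)^{2·3·11}·(+1)^3·(+1)^2 = +1.
v=3: a=3^20·(≡1), b=3^31·(≡1) mod 3; (1|3)=+1, (1|3)=+1; (−1)^{20·31·1}·(+1)^31·(+1)^20 = +1.
v=11: a=11^1·(≡10), b=11^2·(≡9) mod 11; (10|11)=-1, (9|11)=+1; (−1)^{1·2·5}·(-1)^2·(+1)^1 = +1.
v=19: a=19^1·(≡3), b=19^2·(≡6) mod 19; (3|19)=-1, (6|19)=+1; (−1)^{1·2·9}·(-1)^2·(+1)^1 = +1.
v=7: a=7^-3·(≡4), b=7^-6·(≡2) mod 7; (4|7)=+1, (2|7)=+1; (−1)^{-3·-6·3}·(+1)^-6·(+1)^-3 = +1.
(-1463, -310155 / ℚ) ramifies at {5, ∞}: a division algebra.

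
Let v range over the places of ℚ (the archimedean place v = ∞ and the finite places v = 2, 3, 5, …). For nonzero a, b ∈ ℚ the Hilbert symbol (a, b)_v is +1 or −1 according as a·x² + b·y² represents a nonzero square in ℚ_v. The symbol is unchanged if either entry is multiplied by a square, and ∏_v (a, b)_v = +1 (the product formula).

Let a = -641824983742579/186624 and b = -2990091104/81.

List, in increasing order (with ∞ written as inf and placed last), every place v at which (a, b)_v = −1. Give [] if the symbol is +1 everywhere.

(a, b) ≡ (-19, -646646) mod (ℚ^×)²; places V = {2, 3, 7, 11, 13, 17, 19, ∞}.
(a,b)_7: α=2, u≡4; β=1, v≡1 (mod 7); (4|7)=+1, (1|7)=+1; sign (−1)^0·+1^1·+1^2 = +1.
(a,b)_17: α=6, u≡15; β=3, v≡2 (mod 17); (15|17)=+1, (2|17)=+1; sign (−1)^0·+1^3·+1^6 = +1.
(a,b)_∞: sgn(-19)=−, sgn(-646646)=−, so -1.
(a,b)_3: α=-6, u≡2; β=-4, v≡1 (mod 3); (2|3)=-1, (1|3)=+1; sign (−1)^0·-1^-4·+1^-6 = +1.
(a,b)_11: α=0, u≡5; β=1, v≡9 (mod 11); (5|11)=+1, (9|11)=+1; sign (−1)^0·+1^1·+1^0 = +1.
(a,b)_19: α=1, u≡12; β=1, v≡12 (mod 19); (12|19)=-1, (12|19)=-1; sign (−1)^1·-1^1·-1^1 = -1.
(a,b)_13: α=4, u≡2; β=1, v≡1 (mod 13); (2|13)=-1, (1|13)=+1; sign (−1)^0·-1^1·+1^4 = -1.
(a,b)_2: α=-8, β=5; u≡5, v≡5 (mod 8); ε(u)ε(v)=0·0, αω(v)=-8·1, βω(u)=5·1; sum ≡ 1  ⇒  -1.
|Ram(-19, -646646)| = 4, even; anisotropic at {2, 13, 19, ∞}.

[2, 13, 19, inf]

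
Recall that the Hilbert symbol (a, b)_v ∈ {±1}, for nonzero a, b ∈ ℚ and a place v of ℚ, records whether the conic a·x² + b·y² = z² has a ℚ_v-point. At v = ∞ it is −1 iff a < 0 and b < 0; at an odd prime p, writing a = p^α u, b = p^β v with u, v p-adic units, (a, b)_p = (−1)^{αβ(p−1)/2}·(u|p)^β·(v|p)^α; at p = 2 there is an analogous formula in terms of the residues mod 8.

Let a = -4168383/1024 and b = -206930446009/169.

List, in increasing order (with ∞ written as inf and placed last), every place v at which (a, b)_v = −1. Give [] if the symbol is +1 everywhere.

[3, 7, 29, 37, 47, inf]

(a, b) ≡ (-1887, -246052849) mod (ℚ^×)²; places V = {2, 3, 7, 13, 17, 29, 37, 41, 47, ∞}.
(a,b)_3: α=1, u≡1; β=0, v≡2 (mod 3); (1|3)=+1, (2|3)=-1; sign (−1)^0·+1^0·-1^1 = -1.
(a,b)_37: α=1, u≡18; β=1, v≡9 (mod 37); (18|37)=-1, (9|37)=+1; sign (−1)^0·-1^1·+1^1 = -1.
(a,b)_41: α=0, u≡36; β=1, v≡25 (mod 41); (36|41)=+1, (25|41)=+1; sign (−1)^0·+1^1·+1^0 = +1.
(a,b)_13: α=0, u≡8; β=-2, v≡12 (mod 13); (8|13)=-1, (12|13)=+1; sign (−1)^0·-1^-2·+1^0 = +1.
(a,b)_17: α=1, u≡15; β=1, v≡9 (mod 17); (15|17)=+1, (9|17)=+1; sign (−1)^0·+1^1·+1^1 = +1.
(a,b)_7: α=0, u≡6; β=1, v≡2 (mod 7); (6|7)=-1, (2|7)=+1; sign (−1)^0·-1^1·+1^0 = -1.
(a,b)_47: α=2, u≡43; β=1, v≡33 (mod 47); (43|47)=-1, (33|47)=-1; sign (−1)^0·-1^1·-1^2 = -1.
(a,b)_∞: sgn(-1887)=−, sgn(-246052849)=−, so -1.
(a,b)_2: α=-10, β=0; u≡1, v≡7 (mod 8); ε(u)ε(v)=0·1, αω(v)=-10·0, βω(u)=0·0; sum ≡ 0  ⇒  +1.
(a,b)_29: α=0, u≡15; β=3, v≡16 (mod 29); (15|29)=-1, (16|29)=+1; sign (−1)^0·-1^3·+1^0 = -1.
|Ram(-1887, -246052849)| = 6, even; anisotropic at {3, 7, 29, 37, 47, ∞}.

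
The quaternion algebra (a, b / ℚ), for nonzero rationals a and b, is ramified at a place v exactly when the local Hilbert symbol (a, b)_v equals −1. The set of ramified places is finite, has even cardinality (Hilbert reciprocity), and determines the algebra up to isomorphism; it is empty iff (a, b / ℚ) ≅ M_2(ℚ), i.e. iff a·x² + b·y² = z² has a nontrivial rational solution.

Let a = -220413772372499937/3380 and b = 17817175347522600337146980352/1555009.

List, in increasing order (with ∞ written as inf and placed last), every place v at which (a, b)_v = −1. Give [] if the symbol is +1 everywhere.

[2, 3, 5, 11, 17, 23]

Mod squares: a ≡ -26565, b ≡ 14858. Check v ∈ {∞, 2, 3, 5, 7, 11, 13, 17, 19, 23, 29, 43}.
v=13: a=13^-2·(≡6), b=13^0·(≡10) mod 13; (6|13)=-1, (10|13)=+1; (−1)^{-2·0·6}·(-1)^0·(+1)^-2 = +1.
v=43: a=43^0·(≡25), b=43^-2·(≡17) mod 43; (25|43)=+1, (17|43)=+1; (−1)^{0·-2·21}·(+1)^-2·(+1)^0 = +1.
v=19: a=19^2·(≡6), b=19^3·(≡13) mod 19; (6|19)=+1, (13|19)=-1; (−1)^{2·3·9}·(+1)^3·(-1)^2 = +1.
v=7: a=7^1·(≡5), b=7^2·(≡1) mod 7; (5|7)=-1, (1|7)=+1; (−1)^{1·2·3}·(-1)^2·(+1)^1 = +1.
v=29: a=29^0·(≡28), b=29^-2·(≡21) mod 29; (28|29)=+1, (21|29)=-1; (−1)^{0·-2·14}·(+1)^-2·(-1)^0 = +1.
v=2: v_2(a)=-2, v_2(b)=11; units ≡ 3, 5 (mod 8); ε·ε+αω+βω = 1·0+-2·1+11·1 ≡ 1  ⇒  (a,b)_2 = -1.
v=5: a=5^-1·(≡3), b=5^0·(≡3) mod 5; (3|5)=-1, (3|5)=-1; (−1)^{-1·0·2}·(-1)^0·(-1)^-1 = -1.
v=∞: -26565 < 0 and 14858 > 0  ⇒  (a,b)_∞ = +1.
v=3: a=3^3·(≡1), b=3^4·(≡2) mod 3; (1|3)=+1, (2|3)=-1; (−1)^{3·4·1}·(+1)^4·(-1)^3 = -1.
v=17: a=17^6·(≡12), b=17^7·(≡14) mod 17; (12|17)=-1, (14|17)=-1; (−1)^{6·7·8}·(-1)^7·(-1)^6 = -1.
v=23: a=23^3·(≡3), b=23^5·(≡13) mod 23; (3|23)=+1, (13|23)=+1; (−1)^{3·5·11}·(+1)^5·(+1)^3 = -1.
v=11: a=11^1·(≡3), b=11^2·(≡10) mod 11; (3|11)=+1, (10|11)=-1; (−1)^{1·2·5}·(+1)^2·(-1)^1 = -1.
Ram(-26565, 14858) = {2, 3, 5, 11, 17, 23}; no ℚ_2-point on the conic.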